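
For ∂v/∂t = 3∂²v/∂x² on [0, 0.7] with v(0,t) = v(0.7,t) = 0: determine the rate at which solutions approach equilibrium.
Eigenvalues: λₙ = 3n²π²/0.7².
First three modes:
  n=1: λ₁ = 3π²/0.7² ≈ 60.426
  n=2: λ₂ = 12π²/0.7² ≈ 241.705 (4× faster decay)
  n=3: λ₃ = 27π²/0.7² ≈ 543.835 (9× faster decay)
As t → ∞, higher modes decay exponentially faster. The n=1 mode dominates: v ~ c₁ sin(πx/0.7) e^{-λ₁t}.
Decay rate: λ₁ = 3π²/0.7² ≈ 60.426.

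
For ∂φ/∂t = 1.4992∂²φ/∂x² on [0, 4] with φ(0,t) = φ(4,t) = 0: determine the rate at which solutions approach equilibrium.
Eigenvalues: λₙ = 1.4992n²π²/4².
First three modes:
  n=1: λ₁ = 1.4992π²/4² ≈ 0.925
  n=2: λ₂ = 5.9968π²/4² ≈ 3.699 (4× faster decay)
  n=3: λ₃ = 13.4928π²/4² ≈ 8.323 (9× faster decay)
As t → ∞, higher modes decay exponentially faster. The n=1 mode dominates: φ ~ c₁ sin(πx/4) e^{-λ₁t}.
Decay rate: λ₁ = 1.4992π²/4² ≈ 0.925.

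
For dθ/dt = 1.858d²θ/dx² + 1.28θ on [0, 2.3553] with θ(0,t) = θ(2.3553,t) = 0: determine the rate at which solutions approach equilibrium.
Eigenvalues: λₙ = 1.858n²π²/2.3553² - 1.28.
First three modes:
  n=1: λ₁ = 1.858π²/2.3553² - 1.28 ≈ 2.026
  n=2: λ₂ = 7.432π²/2.3553² - 1.28 ≈ 11.942
  n=3: λ₃ = 16.722π²/2.3553² - 1.28 ≈ 28.471
Since 1.858π²/2.3553² ≈ 3.306 > 1.28, all λₙ > 0.
The n=1 mode decays slowest → dominates as t → ∞.
Asymptotic: θ ~ c₁ sin(πx/2.3553) e^{-λ₁t} with decay rate λ₁ ≈ 2.026.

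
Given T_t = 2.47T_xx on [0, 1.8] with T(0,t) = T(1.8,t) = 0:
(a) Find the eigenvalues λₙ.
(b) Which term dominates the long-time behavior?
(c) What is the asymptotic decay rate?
Eigenvalues: λₙ = 2.47n²π²/1.8².
First three modes:
  n=1: λ₁ = 2.47π²/1.8² ≈ 7.524
  n=2: λ₂ = 9.88π²/1.8² ≈ 30.096 (4× faster decay)
  n=3: λ₃ = 22.23π²/1.8² ≈ 67.716 (9× faster decay)
As t → ∞, higher modes decay exponentially faster. The n=1 mode dominates: T ~ c₁ sin(πx/1.8) e^{-λ₁t}.
Decay rate: λ₁ = 2.47π²/1.8² ≈ 7.524.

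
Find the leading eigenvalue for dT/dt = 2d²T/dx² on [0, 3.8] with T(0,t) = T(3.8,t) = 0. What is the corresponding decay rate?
Eigenvalues: λₙ = 2n²π²/3.8².
First three modes:
  n=1: λ₁ = 2π²/3.8² ≈ 1.367
  n=2: λ₂ = 8π²/3.8² ≈ 5.468 (4× faster decay)
  n=3: λ₃ = 18π²/3.8² ≈ 12.303 (9× faster decay)
As t → ∞, higher modes decay exponentially faster. The n=1 mode dominates: T ~ c₁ sin(πx/3.8) e^{-λ₁t}.
Decay rate: λ₁ = 2π²/3.8² ≈ 1.367.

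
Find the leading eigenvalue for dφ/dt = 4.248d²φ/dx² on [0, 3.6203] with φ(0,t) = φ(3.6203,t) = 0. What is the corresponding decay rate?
Eigenvalues: λₙ = 4.248n²π²/3.6203².
First three modes:
  n=1: λ₁ = 4.248π²/3.6203² ≈ 3.199
  n=2: λ₂ = 16.992π²/3.6203² ≈ 12.795 (4× faster decay)
  n=3: λ₃ = 38.232π²/3.6203² ≈ 28.79 (9× faster decay)
As t → ∞, higher modes decay exponentially faster. The n=1 mode dominates: φ ~ c₁ sin(πx/3.6203) e^{-λ₁t}.
Decay rate: λ₁ = 4.248π²/3.6203² ≈ 3.199.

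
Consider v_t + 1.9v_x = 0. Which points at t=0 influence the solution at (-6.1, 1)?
A single point: x = -8. The characteristic through (-6.1, 1) is x - 1.9t = const, so x = -6.1 - 1.9·1 = -8.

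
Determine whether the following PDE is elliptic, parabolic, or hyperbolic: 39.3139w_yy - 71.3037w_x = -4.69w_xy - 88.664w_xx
Rewriting in standard form: 88.664w_xx + 4.69w_xy + 39.3139w_yy - 71.3037w_x = 0. Coefficients: A = 88.664, B = 4.69, C = 39.3139. B² - 4AC = -13920.9144184, which is negative, so the equation is elliptic.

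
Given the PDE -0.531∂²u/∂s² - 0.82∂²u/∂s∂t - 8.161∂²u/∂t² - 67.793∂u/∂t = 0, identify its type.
The second-order coefficients are A = -0.531, B = -0.82, C = -8.161. Since B² - 4AC = -16.661564 < 0, this is an elliptic PDE.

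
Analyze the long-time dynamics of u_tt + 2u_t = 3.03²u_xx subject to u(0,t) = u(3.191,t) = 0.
Long-time behavior: u → 0. Damping (γ=2) dissipates energy; oscillations decay exponentially.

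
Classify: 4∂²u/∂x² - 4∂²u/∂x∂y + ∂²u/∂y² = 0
Parabolic (discriminant = 0).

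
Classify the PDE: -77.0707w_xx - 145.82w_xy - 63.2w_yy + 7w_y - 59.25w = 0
A = -77.0707, B = -145.82, C = -63.2. Discriminant B² - 4AC = 1779.99944. Since 1779.99944 > 0, hyperbolic.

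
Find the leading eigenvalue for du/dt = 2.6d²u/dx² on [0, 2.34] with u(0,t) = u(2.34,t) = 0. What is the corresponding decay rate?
Eigenvalues: λₙ = 2.6n²π²/2.34².
First three modes:
  n=1: λ₁ = 2.6π²/2.34² ≈ 4.686
  n=2: λ₂ = 10.4π²/2.34² ≈ 18.746 (4× faster decay)
  n=3: λ₃ = 23.4π²/2.34² ≈ 42.178 (9× faster decay)
As t → ∞, higher modes decay exponentially faster. The n=1 mode dominates: u ~ c₁ sin(πx/2.34) e^{-λ₁t}.
Decay rate: λ₁ = 2.6π²/2.34² ≈ 4.686.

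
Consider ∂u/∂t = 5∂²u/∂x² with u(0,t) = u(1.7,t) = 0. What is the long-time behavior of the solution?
As t → ∞, u → 0. Heat diffuses out through both boundaries.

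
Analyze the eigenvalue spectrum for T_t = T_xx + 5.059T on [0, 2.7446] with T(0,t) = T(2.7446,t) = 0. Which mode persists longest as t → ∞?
Eigenvalues: λₙ = n²π²/2.7446² - 5.059.
First three modes:
  n=1: λ₁ = π²/2.7446² - 5.059 ≈ -3.749
  n=2: λ₂ = 4π²/2.7446² - 5.059 ≈ 0.182
  n=3: λ₃ = 9π²/2.7446² - 5.059 ≈ 6.733
Since π²/2.7446² ≈ 1.31 < 5.059, λ₁ < 0.
The n=1 mode grows fastest (−λₙ is largest for n=1) → dominates.
Asymptotic: T ~ c₁ sin(πx/2.7446) e^{3.749t} (exponential growth at rate −λ₁ ≈ 3.749).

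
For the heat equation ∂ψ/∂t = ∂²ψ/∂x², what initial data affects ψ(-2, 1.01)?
The entire real line. The heat equation has infinite propagation speed: any initial disturbance instantly affects all points (though exponentially small far away).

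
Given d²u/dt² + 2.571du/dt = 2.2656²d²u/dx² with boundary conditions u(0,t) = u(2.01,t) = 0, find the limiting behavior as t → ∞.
u → 0. Damping (γ=2.571) dissipates energy; oscillations decay exponentially.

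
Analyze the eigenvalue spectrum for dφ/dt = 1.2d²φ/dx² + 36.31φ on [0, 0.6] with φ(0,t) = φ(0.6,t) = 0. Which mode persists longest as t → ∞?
Eigenvalues: λₙ = 1.2n²π²/0.6² - 36.31.
First three modes:
  n=1: λ₁ = 1.2π²/0.6² - 36.31 ≈ -3.411
  n=2: λ₂ = 4.8π²/0.6² - 36.31 ≈ 95.285
  n=3: λ₃ = 10.8π²/0.6² - 36.31 ≈ 259.778
Since 1.2π²/0.6² ≈ 32.899 < 36.31, λ₁ < 0.
The n=1 mode grows fastest (−λₙ is largest for n=1) → dominates.
Asymptotic: φ ~ c₁ sin(πx/0.6) e^{3.411t} (exponential growth at rate −λ₁ ≈ 3.411).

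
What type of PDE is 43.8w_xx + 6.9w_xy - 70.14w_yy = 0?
With A = 43.8, B = 6.9, C = -70.14, the discriminant is 12336.138. This is a hyperbolic PDE.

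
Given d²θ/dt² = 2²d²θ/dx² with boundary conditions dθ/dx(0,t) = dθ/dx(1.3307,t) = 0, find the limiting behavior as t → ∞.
θ oscillates about a mean that drifts linearly in t (generically unbounded; no decay). There is no damping, so the nonconstant modes persist as standing waves (energy conserved, no decay). But with Neumann conditions at both ends the constant mode has eigenvalue 0: the spatial mean M(t) of θ satisfies M'' = 0, so M(t) = M(0) + M'(0)·t. Unless the initial velocity has zero mean (∫θ_t(x,0)dx = 0), the solution grows linearly in t (unbounded, though not exponentially); if it does have zero mean, the solution stays bounded and simply oscillates.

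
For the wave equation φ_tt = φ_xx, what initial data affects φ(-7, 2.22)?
Domain of dependence: [-9.22, -4.78]. Signals travel at speed 1, so data within |x - -7| ≤ 1·2.22 = 2.22 can reach the point.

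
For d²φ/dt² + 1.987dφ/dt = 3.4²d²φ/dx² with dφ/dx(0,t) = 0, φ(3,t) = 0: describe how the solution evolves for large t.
φ → 0. Damping (γ=1.987) dissipates energy; oscillations decay exponentially.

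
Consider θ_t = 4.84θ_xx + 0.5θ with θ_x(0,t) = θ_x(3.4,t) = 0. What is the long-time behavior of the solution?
As t → ∞, θ grows unboundedly. With Neumann BCs the constant mode has diffusion eigenvalue 0, so any r > 0 makes it grow like e^(0.5t); solution grows exponentially.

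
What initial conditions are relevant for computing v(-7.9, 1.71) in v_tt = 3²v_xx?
Domain of dependence: [-13.03, -2.77]. Signals travel at speed 3, so data within |x - -7.9| ≤ 3·1.71 = 5.13 can reach the point.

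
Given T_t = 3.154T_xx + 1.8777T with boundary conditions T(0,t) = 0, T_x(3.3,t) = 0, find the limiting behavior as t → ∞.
T grows unboundedly. Reaction dominates diffusion (r=1.8777 > κπ²/(4L²)≈0.71); solution grows exponentially.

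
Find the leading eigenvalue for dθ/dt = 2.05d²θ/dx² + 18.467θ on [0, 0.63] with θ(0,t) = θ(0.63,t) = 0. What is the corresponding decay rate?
Eigenvalues: λₙ = 2.05n²π²/0.63² - 18.467.
First three modes:
  n=1: λ₁ = 2.05π²/0.63² - 18.467 ≈ 32.51
  n=2: λ₂ = 8.2π²/0.63² - 18.467 ≈ 185.44
  n=3: λ₃ = 18.45π²/0.63² - 18.467 ≈ 440.324
Since 2.05π²/0.63² ≈ 50.977 > 18.467, all λₙ > 0.
The n=1 mode decays slowest → dominates as t → ∞.
Asymptotic: θ ~ c₁ sin(πx/0.63) e^{-λ₁t} with decay rate λ₁ ≈ 32.51.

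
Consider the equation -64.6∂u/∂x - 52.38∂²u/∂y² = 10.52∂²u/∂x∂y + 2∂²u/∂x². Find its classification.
Rewriting in standard form: -2∂²u/∂x² - 10.52∂²u/∂x∂y - 52.38∂²u/∂y² - 64.6∂u/∂x = 0. Elliptic. (A = -2, B = -10.52, C = -52.38 gives B² - 4AC = -308.3696.)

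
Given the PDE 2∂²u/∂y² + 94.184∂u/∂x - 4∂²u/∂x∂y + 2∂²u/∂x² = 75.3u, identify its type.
Rewriting in standard form: 2∂²u/∂x² - 4∂²u/∂x∂y + 2∂²u/∂y² + 94.184∂u/∂x - 75.3u = 0. The second-order coefficients are A = 2, B = -4, C = 2. Since B² - 4AC = 0 = 0, this is a parabolic PDE.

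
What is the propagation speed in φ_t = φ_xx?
Infinite. The heat equation is parabolic, not hyperbolic, so disturbances propagate instantly.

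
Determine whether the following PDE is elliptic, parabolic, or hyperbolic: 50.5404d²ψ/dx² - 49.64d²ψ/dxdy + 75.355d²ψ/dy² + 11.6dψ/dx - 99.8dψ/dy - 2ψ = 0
Coefficients: A = 50.5404, B = -49.64, C = 75.355. B² - 4AC = -12769.757768, which is negative, so the equation is elliptic.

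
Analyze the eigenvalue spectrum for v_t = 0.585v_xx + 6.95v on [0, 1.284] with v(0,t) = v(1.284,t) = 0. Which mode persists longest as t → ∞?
Eigenvalues: λₙ = 0.585n²π²/1.284² - 6.95.
First three modes:
  n=1: λ₁ = 0.585π²/1.284² - 6.95 ≈ -3.448
  n=2: λ₂ = 2.34π²/1.284² - 6.95 ≈ 7.058
  n=3: λ₃ = 5.265π²/1.284² - 6.95 ≈ 24.569
Since 0.585π²/1.284² ≈ 3.502 < 6.95, λ₁ < 0.
The n=1 mode grows fastest (−λₙ is largest for n=1) → dominates.
Asymptotic: v ~ c₁ sin(πx/1.284) e^{3.448t} (exponential growth at rate −λ₁ ≈ 3.448).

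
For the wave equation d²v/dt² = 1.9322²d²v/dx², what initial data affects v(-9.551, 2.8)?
Domain of dependence: [-14.96116, -4.14084]. Signals travel at speed 1.9322, so data within |x - -9.551| ≤ 1.9322·2.8 = 5.41016 can reach the point.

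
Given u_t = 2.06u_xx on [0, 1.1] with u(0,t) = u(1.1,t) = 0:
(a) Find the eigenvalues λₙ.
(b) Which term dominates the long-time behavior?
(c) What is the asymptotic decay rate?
Eigenvalues: λₙ = 2.06n²π²/1.1².
First three modes:
  n=1: λ₁ = 2.06π²/1.1² ≈ 16.803
  n=2: λ₂ = 8.24π²/1.1² ≈ 67.211 (4× faster decay)
  n=3: λ₃ = 18.54π²/1.1² ≈ 151.225 (9× faster decay)
As t → ∞, higher modes decay exponentially faster. The n=1 mode dominates: u ~ c₁ sin(πx/1.1) e^{-λ₁t}.
Decay rate: λ₁ = 2.06π²/1.1² ≈ 16.803.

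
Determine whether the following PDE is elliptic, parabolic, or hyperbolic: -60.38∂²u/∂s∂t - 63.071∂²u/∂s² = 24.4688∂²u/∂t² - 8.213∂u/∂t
Rewriting in standard form: -63.071∂²u/∂s² - 60.38∂²u/∂s∂t - 24.4688∂²u/∂t² + 8.213∂u/∂t = 0. Coefficients: A = -63.071, B = -60.38, C = -24.4688. B² - 4AC = -2527.3423392, which is negative, so the equation is elliptic.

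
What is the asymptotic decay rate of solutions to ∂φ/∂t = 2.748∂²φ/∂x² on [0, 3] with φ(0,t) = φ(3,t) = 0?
Eigenvalues: λₙ = 2.748n²π²/3².
First three modes:
  n=1: λ₁ = 2.748π²/3² ≈ 3.014
  n=2: λ₂ = 10.992π²/3² ≈ 12.054 (4× faster decay)
  n=3: λ₃ = 24.732π²/3² ≈ 27.122 (9× faster decay)
As t → ∞, higher modes decay exponentially faster. The n=1 mode dominates: φ ~ c₁ sin(πx/3) e^{-λ₁t}.
Decay rate: λ₁ = 2.748π²/3² ≈ 3.014.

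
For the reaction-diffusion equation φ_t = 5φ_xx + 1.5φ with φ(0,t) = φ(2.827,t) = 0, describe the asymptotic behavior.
φ → 0. Diffusion dominates reaction (r=1.5 < κπ²/L²≈6.17); solution decays.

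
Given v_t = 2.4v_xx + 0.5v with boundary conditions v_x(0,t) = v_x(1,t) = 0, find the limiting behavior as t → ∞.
v grows unboundedly. With Neumann BCs the constant mode has diffusion eigenvalue 0, so any r > 0 makes it grow like e^(0.5t); solution grows exponentially.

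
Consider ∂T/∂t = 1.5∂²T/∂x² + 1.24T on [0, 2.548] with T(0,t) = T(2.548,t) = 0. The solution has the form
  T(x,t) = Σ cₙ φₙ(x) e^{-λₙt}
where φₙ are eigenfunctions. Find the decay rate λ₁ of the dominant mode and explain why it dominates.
Eigenvalues: λₙ = 1.5n²π²/2.548² - 1.24.
First three modes:
  n=1: λ₁ = 1.5π²/2.548² - 1.24 ≈ 1.04
  n=2: λ₂ = 6π²/2.548² - 1.24 ≈ 7.881
  n=3: λ₃ = 13.5π²/2.548² - 1.24 ≈ 19.283
Since 1.5π²/2.548² ≈ 2.28 > 1.24, all λₙ > 0.
The n=1 mode decays slowest → dominates as t → ∞.
Asymptotic: T ~ c₁ sin(πx/2.548) e^{-λ₁t} with decay rate λ₁ ≈ 1.04.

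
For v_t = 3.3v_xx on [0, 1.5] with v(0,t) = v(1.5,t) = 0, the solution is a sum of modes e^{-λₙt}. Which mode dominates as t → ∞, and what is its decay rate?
Eigenvalues: λₙ = 3.3n²π²/1.5².
First three modes:
  n=1: λ₁ = 3.3π²/1.5² ≈ 14.475
  n=2: λ₂ = 13.2π²/1.5² ≈ 57.902 (4× faster decay)
  n=3: λ₃ = 29.7π²/1.5² ≈ 130.279 (9× faster decay)
As t → ∞, higher modes decay exponentially faster. The n=1 mode dominates: v ~ c₁ sin(πx/1.5) e^{-λ₁t}.
Decay rate: λ₁ = 3.3π²/1.5² ≈ 14.475.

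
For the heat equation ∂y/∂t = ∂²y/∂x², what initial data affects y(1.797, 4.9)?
The entire real line. The heat equation has infinite propagation speed: any initial disturbance instantly affects all points (though exponentially small far away).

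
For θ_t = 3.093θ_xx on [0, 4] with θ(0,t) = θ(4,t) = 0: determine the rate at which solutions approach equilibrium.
Eigenvalues: λₙ = 3.093n²π²/4².
First three modes:
  n=1: λ₁ = 3.093π²/4² ≈ 1.908
  n=2: λ₂ = 12.372π²/4² ≈ 7.632 (4× faster decay)
  n=3: λ₃ = 27.837π²/4² ≈ 17.171 (9× faster decay)
As t → ∞, higher modes decay exponentially faster. The n=1 mode dominates: θ ~ c₁ sin(πx/4) e^{-λ₁t}.
Decay rate: λ₁ = 3.093π²/4² ≈ 1.908.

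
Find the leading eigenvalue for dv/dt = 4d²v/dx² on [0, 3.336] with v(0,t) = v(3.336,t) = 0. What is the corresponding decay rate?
Eigenvalues: λₙ = 4n²π²/3.336².
First three modes:
  n=1: λ₁ = 4π²/3.336² ≈ 3.547
  n=2: λ₂ = 16π²/3.336² ≈ 14.19 (4× faster decay)
  n=3: λ₃ = 36π²/3.336² ≈ 31.926 (9× faster decay)
As t → ∞, higher modes decay exponentially faster. The n=1 mode dominates: v ~ c₁ sin(πx/3.336) e^{-λ₁t}.
Decay rate: λ₁ = 4π²/3.336² ≈ 3.547.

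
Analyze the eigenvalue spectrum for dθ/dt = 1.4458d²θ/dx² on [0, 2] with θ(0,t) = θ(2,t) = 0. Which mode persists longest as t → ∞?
Eigenvalues: λₙ = 1.4458n²π²/2².
First three modes:
  n=1: λ₁ = 1.4458π²/2² ≈ 3.567
  n=2: λ₂ = 5.7832π²/2² ≈ 14.269 (4× faster decay)
  n=3: λ₃ = 13.0122π²/2² ≈ 32.106 (9× faster decay)
As t → ∞, higher modes decay exponentially faster. The n=1 mode dominates: θ ~ c₁ sin(πx/2) e^{-λ₁t}.
Decay rate: λ₁ = 1.4458π²/2² ≈ 3.567.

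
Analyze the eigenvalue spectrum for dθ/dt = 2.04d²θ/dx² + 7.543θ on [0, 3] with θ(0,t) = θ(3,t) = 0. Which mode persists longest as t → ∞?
Eigenvalues: λₙ = 2.04n²π²/3² - 7.543.
First three modes:
  n=1: λ₁ = 2.04π²/3² - 7.543 ≈ -5.306
  n=2: λ₂ = 8.16π²/3² - 7.543 ≈ 1.405
  n=3: λ₃ = 18.36π²/3² - 7.543 ≈ 12.591
Since 2.04π²/3² ≈ 2.237 < 7.543, λ₁ < 0.
The n=1 mode grows fastest (−λₙ is largest for n=1) → dominates.
Asymptotic: θ ~ c₁ sin(πx/3) e^{5.306t} (exponential growth at rate −λ₁ ≈ 5.306).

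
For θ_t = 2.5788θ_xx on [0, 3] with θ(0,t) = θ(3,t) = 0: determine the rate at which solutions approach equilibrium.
Eigenvalues: λₙ = 2.5788n²π²/3².
First three modes:
  n=1: λ₁ = 2.5788π²/3² ≈ 2.828
  n=2: λ₂ = 10.3152π²/3² ≈ 11.312 (4× faster decay)
  n=3: λ₃ = 23.2092π²/3² ≈ 25.452 (9× faster decay)
As t → ∞, higher modes decay exponentially faster. The n=1 mode dominates: θ ~ c₁ sin(πx/3) e^{-λ₁t}.
Decay rate: λ₁ = 2.5788π²/3² ≈ 2.828.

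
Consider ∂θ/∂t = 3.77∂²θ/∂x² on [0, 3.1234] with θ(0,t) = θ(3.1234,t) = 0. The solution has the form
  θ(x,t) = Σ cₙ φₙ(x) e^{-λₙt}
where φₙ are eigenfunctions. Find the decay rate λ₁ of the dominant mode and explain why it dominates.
Eigenvalues: λₙ = 3.77n²π²/3.1234².
First three modes:
  n=1: λ₁ = 3.77π²/3.1234² ≈ 3.814
  n=2: λ₂ = 15.08π²/3.1234² ≈ 15.256 (4× faster decay)
  n=3: λ₃ = 33.93π²/3.1234² ≈ 34.326 (9× faster decay)
As t → ∞, higher modes decay exponentially faster. The n=1 mode dominates: θ ~ c₁ sin(πx/3.1234) e^{-λ₁t}.
Decay rate: λ₁ = 3.77π²/3.1234² ≈ 3.814.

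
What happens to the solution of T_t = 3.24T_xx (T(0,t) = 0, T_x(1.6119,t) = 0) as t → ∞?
T → 0. Heat escapes through the Dirichlet boundary.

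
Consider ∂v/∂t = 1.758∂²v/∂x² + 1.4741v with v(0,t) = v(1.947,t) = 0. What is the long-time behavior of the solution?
As t → ∞, v → 0. Diffusion dominates reaction (r=1.4741 < κπ²/L²≈4.58); solution decays.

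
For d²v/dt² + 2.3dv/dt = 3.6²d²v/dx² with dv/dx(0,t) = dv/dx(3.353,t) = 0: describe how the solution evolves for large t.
v → constant (steady state). Damping (γ=2.3) dissipates the nonconstant modes; with Neumann BCs the spatial average obeys M''+γM'=0 and tends to a finite limit.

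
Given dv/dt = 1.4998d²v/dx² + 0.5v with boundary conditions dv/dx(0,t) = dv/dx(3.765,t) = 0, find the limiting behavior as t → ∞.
v grows unboundedly. With Neumann BCs the constant mode has diffusion eigenvalue 0, so any r > 0 makes it grow like e^(0.5t); solution grows exponentially.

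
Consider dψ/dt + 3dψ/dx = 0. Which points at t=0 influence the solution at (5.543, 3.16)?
A single point: x = -3.937. The characteristic through (5.543, 3.16) is x - 3t = const, so x = 5.543 - 3·3.16 = -3.937.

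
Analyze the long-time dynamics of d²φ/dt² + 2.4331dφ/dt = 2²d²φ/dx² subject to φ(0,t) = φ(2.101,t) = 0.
Long-time behavior: φ → 0. Damping (γ=2.4331) dissipates energy; oscillations decay exponentially.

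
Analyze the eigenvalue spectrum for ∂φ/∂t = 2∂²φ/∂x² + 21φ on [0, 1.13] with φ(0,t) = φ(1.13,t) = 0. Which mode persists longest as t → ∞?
Eigenvalues: λₙ = 2n²π²/1.13² - 21.
First three modes:
  n=1: λ₁ = 2π²/1.13² - 21 ≈ -5.541
  n=2: λ₂ = 8π²/1.13² - 21 ≈ 40.835
  n=3: λ₃ = 18π²/1.13² - 21 ≈ 118.128
Since 2π²/1.13² ≈ 15.459 < 21, λ₁ < 0.
The n=1 mode grows fastest (−λₙ is largest for n=1) → dominates.
Asymptotic: φ ~ c₁ sin(πx/1.13) e^{5.541t} (exponential growth at rate −λ₁ ≈ 5.541).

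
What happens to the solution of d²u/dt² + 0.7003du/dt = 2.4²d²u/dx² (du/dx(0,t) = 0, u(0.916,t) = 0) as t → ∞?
u → 0. Damping (γ=0.7003) dissipates energy; oscillations decay exponentially.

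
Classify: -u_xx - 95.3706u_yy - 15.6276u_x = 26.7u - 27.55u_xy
Rewriting in standard form: -u_xx + 27.55u_xy - 95.3706u_yy - 15.6276u_x - 26.7u = 0. Hyperbolic (discriminant = 377.5201).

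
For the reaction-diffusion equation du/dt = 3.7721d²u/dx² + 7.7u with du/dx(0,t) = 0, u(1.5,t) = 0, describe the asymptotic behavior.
u grows unboundedly. Reaction dominates diffusion (r=7.7 > κπ²/(4L²)≈4.14); solution grows exponentially.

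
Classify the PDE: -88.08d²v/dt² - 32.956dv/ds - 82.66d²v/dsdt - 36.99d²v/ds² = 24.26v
Rewriting in standard form: -36.99d²v/ds² - 82.66d²v/dsdt - 88.08d²v/dt² - 32.956dv/ds - 24.26v = 0. A = -36.99, B = -82.66, C = -88.08. Discriminant B² - 4AC = -6199.6412. Since -6199.6412 < 0, elliptic.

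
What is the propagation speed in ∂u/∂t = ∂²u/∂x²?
Infinite. The heat equation is parabolic, not hyperbolic, so disturbances propagate instantly.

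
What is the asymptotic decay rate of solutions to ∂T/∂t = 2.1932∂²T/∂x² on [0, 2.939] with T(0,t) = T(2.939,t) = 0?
Eigenvalues: λₙ = 2.1932n²π²/2.939².
First three modes:
  n=1: λ₁ = 2.1932π²/2.939² ≈ 2.506
  n=2: λ₂ = 8.7728π²/2.939² ≈ 10.024 (4× faster decay)
  n=3: λ₃ = 19.7388π²/2.939² ≈ 22.554 (9× faster decay)
As t → ∞, higher modes decay exponentially faster. The n=1 mode dominates: T ~ c₁ sin(πx/2.939) e^{-λ₁t}.
Decay rate: λ₁ = 2.1932π²/2.939² ≈ 2.506.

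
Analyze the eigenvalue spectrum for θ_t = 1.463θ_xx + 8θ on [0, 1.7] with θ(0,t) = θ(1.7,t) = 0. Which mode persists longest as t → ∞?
Eigenvalues: λₙ = 1.463n²π²/1.7² - 8.
First three modes:
  n=1: λ₁ = 1.463π²/1.7² - 8 ≈ -3.004
  n=2: λ₂ = 5.852π²/1.7² - 8 ≈ 11.985
  n=3: λ₃ = 13.167π²/1.7² - 8 ≈ 36.966
Since 1.463π²/1.7² ≈ 4.996 < 8, λ₁ < 0.
The n=1 mode grows fastest (−λₙ is largest for n=1) → dominates.
Asymptotic: θ ~ c₁ sin(πx/1.7) e^{3.004t} (exponential growth at rate −λ₁ ≈ 3.004).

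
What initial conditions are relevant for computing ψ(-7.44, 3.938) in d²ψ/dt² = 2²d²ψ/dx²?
Domain of dependence: [-15.316, 0.436]. Signals travel at speed 2, so data within |x - -7.44| ≤ 2·3.938 = 7.876 can reach the point.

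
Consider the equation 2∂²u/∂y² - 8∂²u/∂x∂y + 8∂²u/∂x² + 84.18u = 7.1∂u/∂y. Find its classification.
Rewriting in standard form: 8∂²u/∂x² - 8∂²u/∂x∂y + 2∂²u/∂y² - 7.1∂u/∂y + 84.18u = 0. Parabolic. (A = 8, B = -8, C = 2 gives B² - 4AC = 0.)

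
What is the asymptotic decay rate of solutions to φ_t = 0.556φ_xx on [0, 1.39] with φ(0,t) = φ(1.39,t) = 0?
Eigenvalues: λₙ = 0.556n²π²/1.39².
First three modes:
  n=1: λ₁ = 0.556π²/1.39² ≈ 2.84
  n=2: λ₂ = 2.224π²/1.39² ≈ 11.361 (4× faster decay)
  n=3: λ₃ = 5.004π²/1.39² ≈ 25.562 (9× faster decay)
As t → ∞, higher modes decay exponentially faster. The n=1 mode dominates: φ ~ c₁ sin(πx/1.39) e^{-λ₁t}.
Decay rate: λ₁ = 0.556π²/1.39² ≈ 2.84.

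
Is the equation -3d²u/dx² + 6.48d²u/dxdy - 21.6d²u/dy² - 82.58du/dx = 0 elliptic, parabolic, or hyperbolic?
Computing B² - 4AC with A = -3, B = 6.48, C = -21.6: discriminant = -217.2096 (negative). Answer: elliptic.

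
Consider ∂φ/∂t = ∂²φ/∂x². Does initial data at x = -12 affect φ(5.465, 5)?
Yes, for any finite x. The heat equation has infinite propagation speed, so all initial data affects all points at any t > 0.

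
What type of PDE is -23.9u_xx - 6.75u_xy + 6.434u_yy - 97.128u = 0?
With A = -23.9, B = -6.75, C = 6.434, the discriminant is 660.6529. This is a hyperbolic PDE.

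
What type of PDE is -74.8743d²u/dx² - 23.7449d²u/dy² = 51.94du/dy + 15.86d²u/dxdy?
Rewriting in standard form: -74.8743d²u/dx² - 15.86d²u/dxdy - 23.7449d²u/dy² - 51.94du/dy = 0. With A = -74.8743, B = -15.86, C = -23.7449, the discriminant is -6859.99146428. This is an elliptic PDE.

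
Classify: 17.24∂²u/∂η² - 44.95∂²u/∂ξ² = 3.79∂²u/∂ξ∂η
Rewriting in standard form: -44.95∂²u/∂ξ² - 3.79∂²u/∂ξ∂η + 17.24∂²u/∂η² = 0. Hyperbolic (discriminant = 3114.1161).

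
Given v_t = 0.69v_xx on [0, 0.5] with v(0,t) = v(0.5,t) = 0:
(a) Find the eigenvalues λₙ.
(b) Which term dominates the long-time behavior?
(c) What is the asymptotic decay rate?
Eigenvalues: λₙ = 0.69n²π²/0.5².
First three modes:
  n=1: λ₁ = 0.69π²/0.5² ≈ 27.24
  n=2: λ₂ = 2.76π²/0.5² ≈ 108.96 (4× faster decay)
  n=3: λ₃ = 6.21π²/0.5² ≈ 245.161 (9× faster decay)
As t → ∞, higher modes decay exponentially faster. The n=1 mode dominates: v ~ c₁ sin(πx/0.5) e^{-λ₁t}.
Decay rate: λ₁ = 0.69π²/0.5² ≈ 27.24.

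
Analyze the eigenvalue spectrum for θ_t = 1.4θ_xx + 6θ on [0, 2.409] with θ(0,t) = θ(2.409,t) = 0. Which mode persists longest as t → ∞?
Eigenvalues: λₙ = 1.4n²π²/2.409² - 6.
First three modes:
  n=1: λ₁ = 1.4π²/2.409² - 6 ≈ -3.619
  n=2: λ₂ = 5.6π²/2.409² - 6 ≈ 3.524
  n=3: λ₃ = 12.6π²/2.409² - 6 ≈ 15.429
Since 1.4π²/2.409² ≈ 2.381 < 6, λ₁ < 0.
The n=1 mode grows fastest (−λₙ is largest for n=1) → dominates.
Asymptotic: θ ~ c₁ sin(πx/2.409) e^{3.619t} (exponential growth at rate −λ₁ ≈ 3.619).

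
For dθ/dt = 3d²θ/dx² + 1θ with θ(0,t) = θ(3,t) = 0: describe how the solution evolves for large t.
θ → 0. Diffusion dominates reaction (r=1 < κπ²/L²≈3.29); solution decays.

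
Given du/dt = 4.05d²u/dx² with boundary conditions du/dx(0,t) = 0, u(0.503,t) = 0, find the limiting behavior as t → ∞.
u → 0. Heat escapes through the Dirichlet boundary.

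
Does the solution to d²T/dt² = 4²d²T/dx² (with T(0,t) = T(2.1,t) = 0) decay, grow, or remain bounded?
T oscillates (no decay). Energy is conserved; the solution oscillates indefinitely as standing waves.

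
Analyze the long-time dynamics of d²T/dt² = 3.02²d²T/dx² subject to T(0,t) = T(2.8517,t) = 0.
Long-time behavior: T oscillates (no decay). Energy is conserved; the solution oscillates indefinitely as standing waves.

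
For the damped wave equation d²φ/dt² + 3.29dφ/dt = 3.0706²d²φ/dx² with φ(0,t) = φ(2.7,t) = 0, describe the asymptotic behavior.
φ → 0. Damping (γ=3.29) dissipates energy; oscillations decay exponentially.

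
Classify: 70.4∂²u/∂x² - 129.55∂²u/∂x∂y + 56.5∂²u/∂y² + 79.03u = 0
Hyperbolic (discriminant = 872.8025).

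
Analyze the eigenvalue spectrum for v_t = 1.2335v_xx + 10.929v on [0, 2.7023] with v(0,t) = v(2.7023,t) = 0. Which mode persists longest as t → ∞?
Eigenvalues: λₙ = 1.2335n²π²/2.7023² - 10.929.
First three modes:
  n=1: λ₁ = 1.2335π²/2.7023² - 10.929 ≈ -9.262
  n=2: λ₂ = 4.934π²/2.7023² - 10.929 ≈ -4.26
  n=3: λ₃ = 11.1015π²/2.7023² - 10.929 ≈ 4.075
Since 1.2335π²/2.7023² ≈ 1.667 < 10.929, λ₁ < 0.
The n=1 mode grows fastest (−λₙ is largest for n=1) → dominates.
Asymptotic: v ~ c₁ sin(πx/2.7023) e^{9.262t} (exponential growth at rate −λ₁ ≈ 9.262).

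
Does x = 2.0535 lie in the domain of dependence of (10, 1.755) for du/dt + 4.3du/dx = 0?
No. Only data at x = 2.4535 affects (10, 1.755). Advection has one-way propagation along characteristics.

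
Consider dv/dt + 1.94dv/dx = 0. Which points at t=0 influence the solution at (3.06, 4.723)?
A single point: x = -6.10262. The characteristic through (3.06, 4.723) is x - 1.94t = const, so x = 3.06 - 1.94·4.723 = -6.10262.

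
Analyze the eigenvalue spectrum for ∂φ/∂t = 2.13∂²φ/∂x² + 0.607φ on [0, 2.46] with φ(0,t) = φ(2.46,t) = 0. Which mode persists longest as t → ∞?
Eigenvalues: λₙ = 2.13n²π²/2.46² - 0.607.
First three modes:
  n=1: λ₁ = 2.13π²/2.46² - 0.607 ≈ 2.867
  n=2: λ₂ = 8.52π²/2.46² - 0.607 ≈ 13.288
  n=3: λ₃ = 19.17π²/2.46² - 0.607 ≈ 30.658
Since 2.13π²/2.46² ≈ 3.474 > 0.607, all λₙ > 0.
The n=1 mode decays slowest → dominates as t → ∞.
Asymptotic: φ ~ c₁ sin(πx/2.46) e^{-λ₁t} with decay rate λ₁ ≈ 2.867.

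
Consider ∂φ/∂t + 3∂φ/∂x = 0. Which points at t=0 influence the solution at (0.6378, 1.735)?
A single point: x = -4.5672. The characteristic through (0.6378, 1.735) is x - 3t = const, so x = 0.6378 - 3·1.735 = -4.5672.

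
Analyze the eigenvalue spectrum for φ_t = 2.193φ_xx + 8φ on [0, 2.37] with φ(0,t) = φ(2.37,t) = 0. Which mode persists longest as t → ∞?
Eigenvalues: λₙ = 2.193n²π²/2.37² - 8.
First three modes:
  n=1: λ₁ = 2.193π²/2.37² - 8 ≈ -4.147
  n=2: λ₂ = 8.772π²/2.37² - 8 ≈ 7.414
  n=3: λ₃ = 19.737π²/2.37² - 8 ≈ 26.68
Since 2.193π²/2.37² ≈ 3.853 < 8, λ₁ < 0.
The n=1 mode grows fastest (−λₙ is largest for n=1) → dominates.
Asymptotic: φ ~ c₁ sin(πx/2.37) e^{4.147t} (exponential growth at rate −λ₁ ≈ 4.147).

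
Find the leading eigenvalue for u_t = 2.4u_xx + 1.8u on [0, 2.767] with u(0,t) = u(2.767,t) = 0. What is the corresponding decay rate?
Eigenvalues: λₙ = 2.4n²π²/2.767² - 1.8.
First three modes:
  n=1: λ₁ = 2.4π²/2.767² - 1.8 ≈ 1.294
  n=2: λ₂ = 9.6π²/2.767² - 1.8 ≈ 10.575
  n=3: λ₃ = 21.6π²/2.767² - 1.8 ≈ 26.044
Since 2.4π²/2.767² ≈ 3.094 > 1.8, all λₙ > 0.
The n=1 mode decays slowest → dominates as t → ∞.
Asymptotic: u ~ c₁ sin(πx/2.767) e^{-λ₁t} with decay rate λ₁ ≈ 1.294.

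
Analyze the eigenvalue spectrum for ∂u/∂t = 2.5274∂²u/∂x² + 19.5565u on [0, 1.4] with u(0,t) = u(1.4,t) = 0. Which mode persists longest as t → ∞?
Eigenvalues: λₙ = 2.5274n²π²/1.4² - 19.5565.
First three modes:
  n=1: λ₁ = 2.5274π²/1.4² - 19.5565 ≈ -6.83
  n=2: λ₂ = 10.1096π²/1.4² - 19.5565 ≈ 31.351
  n=3: λ₃ = 22.7466π²/1.4² - 19.5565 ≈ 94.984
Since 2.5274π²/1.4² ≈ 12.727 < 19.5565, λ₁ < 0.
The n=1 mode grows fastest (−λₙ is largest for n=1) → dominates.
Asymptotic: u ~ c₁ sin(πx/1.4) e^{6.83t} (exponential growth at rate −λ₁ ≈ 6.83).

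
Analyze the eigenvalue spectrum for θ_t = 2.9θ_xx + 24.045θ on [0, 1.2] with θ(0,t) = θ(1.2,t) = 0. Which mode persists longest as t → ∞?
Eigenvalues: λₙ = 2.9n²π²/1.2² - 24.045.
First three modes:
  n=1: λ₁ = 2.9π²/1.2² - 24.045 ≈ -4.169
  n=2: λ₂ = 11.6π²/1.2² - 24.045 ≈ 55.46
  n=3: λ₃ = 26.1π²/1.2² - 24.045 ≈ 154.842
Since 2.9π²/1.2² ≈ 19.876 < 24.045, λ₁ < 0.
The n=1 mode grows fastest (−λₙ is largest for n=1) → dominates.
Asymptotic: θ ~ c₁ sin(πx/1.2) e^{4.169t} (exponential growth at rate −λ₁ ≈ 4.169).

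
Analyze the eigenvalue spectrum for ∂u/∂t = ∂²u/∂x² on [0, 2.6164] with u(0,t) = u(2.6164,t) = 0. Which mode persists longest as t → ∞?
Eigenvalues: λₙ = n²π²/2.6164².
First three modes:
  n=1: λ₁ = π²/2.6164² ≈ 1.442
  n=2: λ₂ = 4π²/2.6164² ≈ 5.767 (4× faster decay)
  n=3: λ₃ = 9π²/2.6164² ≈ 12.976 (9× faster decay)
As t → ∞, higher modes decay exponentially faster. The n=1 mode dominates: u ~ c₁ sin(πx/2.6164) e^{-λ₁t}.
Decay rate: λ₁ = π²/2.6164² ≈ 1.442.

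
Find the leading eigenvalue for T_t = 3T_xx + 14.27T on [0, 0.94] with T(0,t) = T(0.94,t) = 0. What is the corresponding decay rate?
Eigenvalues: λₙ = 3n²π²/0.94² - 14.27.
First three modes:
  n=1: λ₁ = 3π²/0.94² - 14.27 ≈ 19.239
  n=2: λ₂ = 12π²/0.94² - 14.27 ≈ 119.767
  n=3: λ₃ = 27π²/0.94² - 14.27 ≈ 287.314
Since 3π²/0.94² ≈ 33.509 > 14.27, all λₙ > 0.
The n=1 mode decays slowest → dominates as t → ∞.
Asymptotic: T ~ c₁ sin(πx/0.94) e^{-λ₁t} with decay rate λ₁ ≈ 19.239.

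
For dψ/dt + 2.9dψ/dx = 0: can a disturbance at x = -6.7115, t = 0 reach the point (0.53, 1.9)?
No. Only data at x = -4.98 affects (0.53, 1.9). Advection has one-way propagation along characteristics.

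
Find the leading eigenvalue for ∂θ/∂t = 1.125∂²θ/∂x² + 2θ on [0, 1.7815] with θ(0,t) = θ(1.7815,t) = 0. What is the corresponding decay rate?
Eigenvalues: λₙ = 1.125n²π²/1.7815² - 2.
First three modes:
  n=1: λ₁ = 1.125π²/1.7815² - 2 ≈ 1.498
  n=2: λ₂ = 4.5π²/1.7815² - 2 ≈ 11.994
  n=3: λ₃ = 10.125π²/1.7815² - 2 ≈ 29.486
Since 1.125π²/1.7815² ≈ 3.498 > 2, all λₙ > 0.
The n=1 mode decays slowest → dominates as t → ∞.
Asymptotic: θ ~ c₁ sin(πx/1.7815) e^{-λ₁t} with decay rate λ₁ ≈ 1.498.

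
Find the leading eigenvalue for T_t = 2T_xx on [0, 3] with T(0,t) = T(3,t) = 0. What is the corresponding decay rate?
Eigenvalues: λₙ = 2n²π²/3².
First three modes:
  n=1: λ₁ = 2π²/3² ≈ 2.193
  n=2: λ₂ = 8π²/3² ≈ 8.773 (4× faster decay)
  n=3: λ₃ = 18π²/3² ≈ 19.739 (9× faster decay)
As t → ∞, higher modes decay exponentially faster. The n=1 mode dominates: T ~ c₁ sin(πx/3) e^{-λ₁t}.
Decay rate: λ₁ = 2π²/3² ≈ 2.193.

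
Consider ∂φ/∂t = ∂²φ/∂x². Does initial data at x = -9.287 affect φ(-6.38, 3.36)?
Yes, for any finite x. The heat equation has infinite propagation speed, so all initial data affects all points at any t > 0.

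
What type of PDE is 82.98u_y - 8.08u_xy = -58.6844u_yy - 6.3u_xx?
Rewriting in standard form: 6.3u_xx - 8.08u_xy + 58.6844u_yy + 82.98u_y = 0. With A = 6.3, B = -8.08, C = 58.6844, the discriminant is -1413.56048. This is an elliptic PDE.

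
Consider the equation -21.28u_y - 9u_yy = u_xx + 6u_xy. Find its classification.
Rewriting in standard form: -u_xx - 6u_xy - 9u_yy - 21.28u_y = 0. Parabolic. (A = -1, B = -6, C = -9 gives B² - 4AC = 0.)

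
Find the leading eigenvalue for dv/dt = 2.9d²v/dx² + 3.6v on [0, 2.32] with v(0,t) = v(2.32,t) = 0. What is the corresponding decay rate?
Eigenvalues: λₙ = 2.9n²π²/2.32² - 3.6.
First three modes:
  n=1: λ₁ = 2.9π²/2.32² - 3.6 ≈ 1.718
  n=2: λ₂ = 11.6π²/2.32² - 3.6 ≈ 17.671
  n=3: λ₃ = 26.1π²/2.32² - 3.6 ≈ 44.259
Since 2.9π²/2.32² ≈ 5.318 > 3.6, all λₙ > 0.
The n=1 mode decays slowest → dominates as t → ∞.
Asymptotic: v ~ c₁ sin(πx/2.32) e^{-λ₁t} with decay rate λ₁ ≈ 1.718.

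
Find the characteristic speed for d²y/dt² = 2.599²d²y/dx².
Speed = 2.599. Information travels along characteristics x = x₀ ± 2.599t.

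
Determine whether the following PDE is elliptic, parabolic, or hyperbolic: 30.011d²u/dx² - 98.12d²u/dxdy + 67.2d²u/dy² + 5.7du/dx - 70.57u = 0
Coefficients: A = 30.011, B = -98.12, C = 67.2. B² - 4AC = 1560.5776, which is positive, so the equation is hyperbolic.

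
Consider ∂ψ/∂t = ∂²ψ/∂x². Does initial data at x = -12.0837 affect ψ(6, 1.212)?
Yes, for any finite x. The heat equation has infinite propagation speed, so all initial data affects all points at any t > 0.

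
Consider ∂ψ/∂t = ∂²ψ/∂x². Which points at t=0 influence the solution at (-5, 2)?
The entire real line. The heat equation has infinite propagation speed: any initial disturbance instantly affects all points (though exponentially small far away).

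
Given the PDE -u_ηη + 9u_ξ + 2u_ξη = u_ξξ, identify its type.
Rewriting in standard form: -u_ξξ + 2u_ξη - u_ηη + 9u_ξ = 0. The second-order coefficients are A = -1, B = 2, C = -1. Since B² - 4AC = 0 = 0, this is a parabolic PDE.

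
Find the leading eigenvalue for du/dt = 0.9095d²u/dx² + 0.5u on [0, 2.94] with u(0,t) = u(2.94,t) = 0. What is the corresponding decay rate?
Eigenvalues: λₙ = 0.9095n²π²/2.94² - 0.5.
First three modes:
  n=1: λ₁ = 0.9095π²/2.94² - 0.5 ≈ 0.539
  n=2: λ₂ = 3.638π²/2.94² - 0.5 ≈ 3.654
  n=3: λ₃ = 8.1855π²/2.94² - 0.5 ≈ 8.847
Since 0.9095π²/2.94² ≈ 1.039 > 0.5, all λₙ > 0.
The n=1 mode decays slowest → dominates as t → ∞.
Asymptotic: u ~ c₁ sin(πx/2.94) e^{-λ₁t} with decay rate λ₁ ≈ 0.539.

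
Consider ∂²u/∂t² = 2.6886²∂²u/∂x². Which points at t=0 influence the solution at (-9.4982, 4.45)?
Domain of dependence: [-21.46247, 2.46607]. Signals travel at speed 2.6886, so data within |x - -9.4982| ≤ 2.6886·4.45 = 11.96427 can reach the point.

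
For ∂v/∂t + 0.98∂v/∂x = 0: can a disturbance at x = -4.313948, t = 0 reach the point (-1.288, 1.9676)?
No. Only data at x = -3.216248 affects (-1.288, 1.9676). Advection has one-way propagation along characteristics.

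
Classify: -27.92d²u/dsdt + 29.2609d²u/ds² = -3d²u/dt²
Rewriting in standard form: 29.2609d²u/ds² - 27.92d²u/dsdt + 3d²u/dt² = 0. Hyperbolic (discriminant = 428.3956).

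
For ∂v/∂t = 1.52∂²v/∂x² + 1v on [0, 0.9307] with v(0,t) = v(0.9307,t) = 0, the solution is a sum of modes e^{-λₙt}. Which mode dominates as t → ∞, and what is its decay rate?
Eigenvalues: λₙ = 1.52n²π²/0.9307² - 1.
First three modes:
  n=1: λ₁ = 1.52π²/0.9307² - 1 ≈ 16.319
  n=2: λ₂ = 6.08π²/0.9307² - 1 ≈ 68.276
  n=3: λ₃ = 13.68π²/0.9307² - 1 ≈ 154.871
Since 1.52π²/0.9307² ≈ 17.319 > 1, all λₙ > 0.
The n=1 mode decays slowest → dominates as t → ∞.
Asymptotic: v ~ c₁ sin(πx/0.9307) e^{-λ₁t} with decay rate λ₁ ≈ 16.319.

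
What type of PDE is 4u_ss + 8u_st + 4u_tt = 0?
With A = 4, B = 8, C = 4, the discriminant is 0. This is a parabolic PDE.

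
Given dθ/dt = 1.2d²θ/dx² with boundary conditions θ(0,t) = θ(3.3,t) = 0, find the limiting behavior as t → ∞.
θ → 0. Heat diffuses out through both boundaries.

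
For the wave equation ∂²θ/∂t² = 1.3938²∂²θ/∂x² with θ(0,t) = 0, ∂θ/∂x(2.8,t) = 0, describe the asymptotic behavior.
θ oscillates (no decay). Energy is conserved; the solution oscillates indefinitely as standing waves.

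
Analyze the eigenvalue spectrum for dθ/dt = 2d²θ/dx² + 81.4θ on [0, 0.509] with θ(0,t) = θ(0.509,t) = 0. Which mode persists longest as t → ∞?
Eigenvalues: λₙ = 2n²π²/0.509² - 81.4.
First three modes:
  n=1: λ₁ = 2π²/0.509² - 81.4 ≈ -5.211
  n=2: λ₂ = 8π²/0.509² - 81.4 ≈ 223.357
  n=3: λ₃ = 18π²/0.509² - 81.4 ≈ 604.304
Since 2π²/0.509² ≈ 76.189 < 81.4, λ₁ < 0.
The n=1 mode grows fastest (−λₙ is largest for n=1) → dominates.
Asymptotic: θ ~ c₁ sin(πx/0.509) e^{5.211t} (exponential growth at rate −λ₁ ≈ 5.211).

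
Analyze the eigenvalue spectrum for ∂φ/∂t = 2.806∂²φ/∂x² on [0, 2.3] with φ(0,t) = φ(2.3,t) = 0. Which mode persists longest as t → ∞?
Eigenvalues: λₙ = 2.806n²π²/2.3².
First three modes:
  n=1: λ₁ = 2.806π²/2.3² ≈ 5.235
  n=2: λ₂ = 11.224π²/2.3² ≈ 20.941 (4× faster decay)
  n=3: λ₃ = 25.254π²/2.3² ≈ 47.117 (9× faster decay)
As t → ∞, higher modes decay exponentially faster. The n=1 mode dominates: φ ~ c₁ sin(πx/2.3) e^{-λ₁t}.
Decay rate: λ₁ = 2.806π²/2.3² ≈ 5.235.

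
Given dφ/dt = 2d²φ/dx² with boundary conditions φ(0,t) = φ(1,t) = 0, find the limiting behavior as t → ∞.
φ → 0. Heat diffuses out through both boundaries.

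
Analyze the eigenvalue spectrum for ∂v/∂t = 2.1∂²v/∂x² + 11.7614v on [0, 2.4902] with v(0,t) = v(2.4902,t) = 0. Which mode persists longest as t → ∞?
Eigenvalues: λₙ = 2.1n²π²/2.4902² - 11.7614.
First three modes:
  n=1: λ₁ = 2.1π²/2.4902² - 11.7614 ≈ -8.419
  n=2: λ₂ = 8.4π²/2.4902² - 11.7614 ≈ 1.608
  n=3: λ₃ = 18.9π²/2.4902² - 11.7614 ≈ 18.32
Since 2.1π²/2.4902² ≈ 3.342 < 11.7614, λ₁ < 0.
The n=1 mode grows fastest (−λₙ is largest for n=1) → dominates.
Asymptotic: v ~ c₁ sin(πx/2.4902) e^{8.419t} (exponential growth at rate −λ₁ ≈ 8.419).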